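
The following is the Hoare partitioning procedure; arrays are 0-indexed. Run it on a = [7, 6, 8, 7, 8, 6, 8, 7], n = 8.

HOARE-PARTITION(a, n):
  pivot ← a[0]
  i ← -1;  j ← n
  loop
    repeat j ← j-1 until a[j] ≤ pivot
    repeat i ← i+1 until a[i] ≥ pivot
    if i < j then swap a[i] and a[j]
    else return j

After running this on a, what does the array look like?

[7, 6, 6, 7, 8, 8, 8, 7]

pivot = a[0] = 7; i = -1, j = 8
j→7 (a[7]=7≤7), i→0 (a[0]=7≥7); i<j, swap → [7, 6, 8, 7, 8, 6, 8, 7]
j→5 (a[5]=6≤7), i→2 (a[2]=8≥7); i<j, swap → [7, 6, 6, 7, 8, 8, 8, 7]
j→3, i→3; i≥j, return j=3. a = [7, 6, 6, 7, 8, 8, 8, 7]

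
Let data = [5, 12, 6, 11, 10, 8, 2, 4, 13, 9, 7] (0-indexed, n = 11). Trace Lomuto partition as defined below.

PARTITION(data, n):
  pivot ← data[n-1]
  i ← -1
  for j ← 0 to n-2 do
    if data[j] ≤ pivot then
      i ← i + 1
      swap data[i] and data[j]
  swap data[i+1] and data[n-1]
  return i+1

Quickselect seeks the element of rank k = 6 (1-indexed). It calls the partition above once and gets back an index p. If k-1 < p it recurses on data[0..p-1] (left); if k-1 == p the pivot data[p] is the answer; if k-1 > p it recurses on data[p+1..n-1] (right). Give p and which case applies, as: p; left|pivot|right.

4; right

pivot=7, i=-1
j=0: 5≤7, i=0, swap(0,0) ⇒ [5, 12, 6, 11, 10, 8, 2, 4, 13, 9, 7]
j=1: 12>7, skip
j=2: 6≤7, i=1, swap(1,2) ⇒ [5, 6, 12, 11, 10, 8, 2, 4, 13, 9, 7]
j=3: 11>7, skip
j=4: 10>7, skip
j=5: 8>7, skip
j=6: 2≤7, i=2, swap(2,6) ⇒ [5, 6, 2, 11, 10, 8, 12, 4, 13, 9, 7]
j=7: 4≤7, i=3, swap(3,7) ⇒ [5, 6, 2, 4, 10, 8, 12, 11, 13, 9, 7]
j=8: 13>7, skip
j=9: 9>7, skip
swap(4,10) ⇒ [5, 6, 2, 4, 7, 8, 12, 11, 13, 9, 10]; return 4
p = 4; k-1 = 5 > 4 ⇒ right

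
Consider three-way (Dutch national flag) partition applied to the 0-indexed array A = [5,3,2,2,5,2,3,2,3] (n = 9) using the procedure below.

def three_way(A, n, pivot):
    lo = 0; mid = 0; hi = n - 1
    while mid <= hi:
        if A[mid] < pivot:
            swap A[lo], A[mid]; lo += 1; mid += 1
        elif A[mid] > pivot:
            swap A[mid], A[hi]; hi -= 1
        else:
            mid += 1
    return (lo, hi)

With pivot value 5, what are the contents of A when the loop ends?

lo=0 mid=0 hi=8
5=5: mid=1
3<5: swap(0,1), lo=1 mid=2 ⇒ [3,5,2,2,5,2,3,2,3]
2<5: swap(1,2), lo=2 mid=3 ⇒ [3,2,5,2,5,2,3,2,3]
2<5: swap(2,3), lo=3 mid=4 ⇒ [3,2,2,5,5,2,3,2,3]
5=5: mid=5
2<5: swap(3,5), lo=4 mid=6 ⇒ [3,2,2,2,5,5,3,2,3]
3<5: swap(4,6), lo=5 mid=7 ⇒ [3,2,2,2,3,5,5,2,3]
2<5: swap(5,7), lo=6 mid=8 ⇒ [3,2,2,2,3,2,5,5,3]
3<5: swap(6,8), lo=7 mid=9 ⇒ [3,2,2,2,3,2,3,5,5]
done. lo=7 hi=8; A=[3,2,2,2,3,2,3,5,5]

[3,2,2,2,3,2,3,5,5]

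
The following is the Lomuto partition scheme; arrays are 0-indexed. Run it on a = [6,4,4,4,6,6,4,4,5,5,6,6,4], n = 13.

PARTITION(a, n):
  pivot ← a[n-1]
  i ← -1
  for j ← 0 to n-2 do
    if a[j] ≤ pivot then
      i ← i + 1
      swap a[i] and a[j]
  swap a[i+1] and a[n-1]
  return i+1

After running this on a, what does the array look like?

[4,4,4,4,4,4,6,6,5,5,6,6,6]

pivot = a[12] = 4; i = -1
j=0: a[0]=6 > 4 → no swap
j=1: a[1]=4 ≤ 4 → i=0, swap a[0],a[1] → [4,6,4,4,6,6,4,4,5,5,6,6,4]
j=2: a[2]=4 ≤ 4 → i=1, swap a[1],a[2] → [4,4,6,4,6,6,4,4,5,5,6,6,4]
j=3: a[3]=4 ≤ 4 → i=2, swap a[2],a[3] → [4,4,4,6,6,6,4,4,5,5,6,6,4]
j=4: a[4]=6 > 4 → no swap
j=5: a[5]=6 > 4 → no swap
j=6: a[6]=4 ≤ 4 → i=3, swap a[3],a[6] → [4,4,4,4,6,6,6,4,5,5,6,6,4]
j=7: a[7]=4 ≤ 4 → i=4, swap a[4],a[7] → [4,4,4,4,4,6,6,6,5,5,6,6,4]
j=8: a[8]=5 > 4 → no swap
j=9: a[9]=5 > 4 → no swap
j=10: a[10]=6 > 4 → no swap
j=11: a[11]=6 > 4 → no swap
final swap a[5],a[12] → [4,4,4,4,4,4,6,6,5,5,6,6,6]; return 5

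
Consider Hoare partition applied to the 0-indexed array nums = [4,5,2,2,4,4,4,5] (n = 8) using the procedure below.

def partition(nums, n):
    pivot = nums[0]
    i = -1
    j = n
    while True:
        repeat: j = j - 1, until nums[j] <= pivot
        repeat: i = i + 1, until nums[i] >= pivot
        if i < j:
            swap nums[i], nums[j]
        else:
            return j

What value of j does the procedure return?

pivot=4
j stops at 6 (4), i stops at 0 (4); swap ⇒ [4,5,2,2,4,4,4,5]
j stops at 5 (4), i stops at 1 (5); swap ⇒ [4,4,2,2,4,5,4,5]
j stops at 4, i stops at 4; i≥j ⇒ return 4. nums=[4,4,2,2,4,5,4,5]

4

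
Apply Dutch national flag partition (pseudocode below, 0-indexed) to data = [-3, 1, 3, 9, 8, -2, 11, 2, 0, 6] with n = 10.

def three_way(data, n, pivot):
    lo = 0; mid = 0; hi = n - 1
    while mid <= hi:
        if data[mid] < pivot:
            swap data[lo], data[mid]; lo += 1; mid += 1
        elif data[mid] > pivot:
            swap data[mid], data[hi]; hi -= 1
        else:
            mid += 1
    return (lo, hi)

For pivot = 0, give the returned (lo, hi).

(2, 2)

pivot = 0; lo=0, mid=0, hi=9
data[mid]=-3<0: swap data[0],data[0]; lo=1,mid=1 → [-3, 1, 3, 9, 8, -2, 11, 2, 0, 6]
data[mid]=1>0: swap data[1],data[9]; hi=8 → [-3, 6, 3, 9, 8, -2, 11, 2, 0, 1]
data[mid]=6>0: swap data[1],data[8]; hi=7 → [-3, 0, 3, 9, 8, -2, 11, 2, 6, 1]
data[mid]=0=0: mid=2
data[mid]=3>0: swap data[2],data[7]; hi=6 → [-3, 0, 2, 9, 8, -2, 11, 3, 6, 1]
data[mid]=2>0: swap data[2],data[6]; hi=5 → [-3, 0, 11, 9, 8, -2, 2, 3, 6, 1]
data[mid]=11>0: swap data[2],data[5]; hi=4 → [-3, 0, -2, 9, 8, 11, 2, 3, 6, 1]
data[mid]=-2<0: swap data[1],data[2]; lo=2,mid=3 → [-3, -2, 0, 9, 8, 11, 2, 3, 6, 1]
data[mid]=9>0: swap data[3],data[4]; hi=3 → [-3, -2, 0, 8, 9, 11, 2, 3, 6, 1]
data[mid]=8>0: swap data[3],data[3]; hi=2 → [-3, -2, 0, 8, 9, 11, 2, 3, 6, 1]
end: lo=2, hi=2; data = [-3, -2, 0, 8, 9, 11, 2, 3, 6, 1]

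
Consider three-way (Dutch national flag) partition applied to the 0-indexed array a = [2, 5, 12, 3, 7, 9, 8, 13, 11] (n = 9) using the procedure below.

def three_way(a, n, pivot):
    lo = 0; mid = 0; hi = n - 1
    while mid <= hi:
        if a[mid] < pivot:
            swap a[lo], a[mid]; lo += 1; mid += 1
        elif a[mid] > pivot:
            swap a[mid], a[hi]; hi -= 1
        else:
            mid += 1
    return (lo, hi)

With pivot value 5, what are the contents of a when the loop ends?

pivot = 5; lo=0, mid=0, hi=8
a[mid]=2<5: swap a[0],a[0]; lo=1,mid=1 → [2, 5, 12, 3, 7, 9, 8, 13, 11]
a[mid]=5=5: mid=2
a[mid]=12>5: swap a[2],a[8]; hi=7 → [2, 5, 11, 3, 7, 9, 8, 13, 12]
a[mid]=11>5: swap a[2],a[7]; hi=6 → [2, 5, 13, 3, 7, 9, 8, 11, 12]
a[mid]=13>5: swap a[2],a[6]; hi=5 → [2, 5, 8, 3, 7, 9, 13, 11, 12]
a[mid]=8>5: swap a[2],a[5]; hi=4 → [2, 5, 9, 3, 7, 8, 13, 11, 12]
a[mid]=9>5: swap a[2],a[4]; hi=3 → [2, 5, 7, 3, 9, 8, 13, 11, 12]
a[mid]=7>5: swap a[2],a[3]; hi=2 → [2, 5, 3, 7, 9, 8, 13, 11, 12]
a[mid]=3<5: swap a[1],a[2]; lo=2,mid=3 → [2, 3, 5, 7, 9, 8, 13, 11, 12]
end: lo=2, hi=2; a = [2, 3, 5, 7, 9, 8, 13, 11, 12]

[2, 3, 5, 7, 9, 8, 13, 11, 12]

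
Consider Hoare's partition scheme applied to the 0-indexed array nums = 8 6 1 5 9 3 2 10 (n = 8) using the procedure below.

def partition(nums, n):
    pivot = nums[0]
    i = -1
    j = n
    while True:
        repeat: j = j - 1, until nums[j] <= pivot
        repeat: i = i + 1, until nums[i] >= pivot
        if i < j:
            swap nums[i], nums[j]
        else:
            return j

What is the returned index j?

4

pivot = nums[0] = 8; i = -1, j = 8
j→6 (nums[6]=2≤8), i→0 (nums[0]=8≥8); i<j, swap → 2 6 1 5 9 3 8 10
j→5 (nums[5]=3≤8), i→4 (nums[4]=9≥8); i<j, swap → 2 6 1 5 3 9 8 10
j→4, i→5; i≥j, return j=4. nums = 2 6 1 5 3 9 8 10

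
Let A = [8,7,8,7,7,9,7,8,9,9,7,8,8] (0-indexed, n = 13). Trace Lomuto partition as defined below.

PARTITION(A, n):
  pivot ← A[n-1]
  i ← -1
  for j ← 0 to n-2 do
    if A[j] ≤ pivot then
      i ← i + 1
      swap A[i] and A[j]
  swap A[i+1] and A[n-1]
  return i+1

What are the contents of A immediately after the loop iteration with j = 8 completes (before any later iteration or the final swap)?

[8,7,8,7,7,7,8,9,9,9,7,8,8]

pivot = A[12] = 8; i = -1
j=0: A[0]=8 ≤ 8 → i=0, swap A[0],A[0] (no change) → [8,7,8,7,7,9,7,8,9,9,7,8,8]
j=1: A[1]=7 ≤ 8 → i=1, swap A[1],A[1] (no change) → [8,7,8,7,7,9,7,8,9,9,7,8,8]
j=2: A[2]=8 ≤ 8 → i=2, swap A[2],A[2] (no change) → [8,7,8,7,7,9,7,8,9,9,7,8,8]
j=3: A[3]=7 ≤ 8 → i=3, swap A[3],A[3] (no change) → [8,7,8,7,7,9,7,8,9,9,7,8,8]
j=4: A[4]=7 ≤ 8 → i=4, swap A[4],A[4] (no change) → [8,7,8,7,7,9,7,8,9,9,7,8,8]
j=5: A[5]=9 > 8 → no swap
j=6: A[6]=7 ≤ 8 → i=5, swap A[5],A[6] → [8,7,8,7,7,7,9,8,9,9,7,8,8]
j=7: A[7]=8 ≤ 8 → i=6, swap A[6],A[7] → [8,7,8,7,7,7,8,9,9,9,7,8,8]
j=8: A[8]=9 > 8 → no swap
(after j=8) A = [8,7,8,7,7,7,8,9,9,9,7,8,8]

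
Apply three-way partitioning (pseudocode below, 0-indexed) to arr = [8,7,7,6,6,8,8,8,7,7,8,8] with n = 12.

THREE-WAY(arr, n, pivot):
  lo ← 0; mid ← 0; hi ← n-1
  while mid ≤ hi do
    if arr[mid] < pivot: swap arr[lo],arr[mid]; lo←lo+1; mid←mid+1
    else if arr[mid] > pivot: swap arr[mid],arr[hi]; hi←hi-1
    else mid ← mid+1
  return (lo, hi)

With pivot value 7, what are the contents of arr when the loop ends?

[6,6,7,7,7,7,8,8,8,8,8,8]

pivot = 7; lo=0, mid=0, hi=11
arr[mid]=8>7: swap arr[0],arr[11]; hi=10 → [8,7,7,6,6,8,8,8,7,7,8,8]
arr[mid]=8>7: swap arr[0],arr[10]; hi=9 → [8,7,7,6,6,8,8,8,7,7,8,8]
arr[mid]=8>7: swap arr[0],arr[9]; hi=8 → [7,7,7,6,6,8,8,8,7,8,8,8]
arr[mid]=7=7: mid=1
arr[mid]=7=7: mid=2
arr[mid]=7=7: mid=3
arr[mid]=6<7: swap arr[0],arr[3]; lo=1,mid=4 → [6,7,7,7,6,8,8,8,7,8,8,8]
arr[mid]=6<7: swap arr[1],arr[4]; lo=2,mid=5 → [6,6,7,7,7,8,8,8,7,8,8,8]
arr[mid]=8>7: swap arr[5],arr[8]; hi=7 → [6,6,7,7,7,7,8,8,8,8,8,8]
arr[mid]=7=7: mid=6
arr[mid]=8>7: swap arr[6],arr[7]; hi=6 → [6,6,7,7,7,7,8,8,8,8,8,8]
arr[mid]=8>7: swap arr[6],arr[6]; hi=5 → [6,6,7,7,7,7,8,8,8,8,8,8]
end: lo=2, hi=5; arr = [6,6,7,7,7,7,8,8,8,8,8,8]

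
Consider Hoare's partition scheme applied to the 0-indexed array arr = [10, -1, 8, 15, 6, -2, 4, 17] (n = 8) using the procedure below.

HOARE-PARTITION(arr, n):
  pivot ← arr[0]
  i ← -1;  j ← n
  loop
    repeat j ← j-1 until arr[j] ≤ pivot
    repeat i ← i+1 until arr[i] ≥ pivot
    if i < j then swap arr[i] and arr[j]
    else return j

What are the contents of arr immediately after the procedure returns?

[4, -1, 8, -2, 6, 15, 10, 17]

pivot=10
j stops at 6 (4), i stops at 0 (10); swap ⇒ [4, -1, 8, 15, 6, -2, 10, 17]
j stops at 5 (-2), i stops at 3 (15); swap ⇒ [4, -1, 8, -2, 6, 15, 10, 17]
j stops at 4, i stops at 5; i≥j ⇒ return 4. arr=[4, -1, 8, -2, 6, 15, 10, 17]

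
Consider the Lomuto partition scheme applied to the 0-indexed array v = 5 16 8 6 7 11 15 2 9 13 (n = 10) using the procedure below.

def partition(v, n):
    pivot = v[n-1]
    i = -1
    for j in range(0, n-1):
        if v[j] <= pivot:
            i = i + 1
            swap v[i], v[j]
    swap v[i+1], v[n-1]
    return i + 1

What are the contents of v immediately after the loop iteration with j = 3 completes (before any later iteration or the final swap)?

pivot=13, i=-1
j=0: 5≤13, i=0, swap(0,0) ⇒ 5 16 8 6 7 11 15 2 9 13
j=1: 16>13, skip
j=2: 8≤13, i=1, swap(1,2) ⇒ 5 8 16 6 7 11 15 2 9 13
j=3: 6≤13, i=2, swap(2,3) ⇒ 5 8 6 16 7 11 15 2 9 13
(after j=3) v = 5 8 6 16 7 11 15 2 9 13

5 8 6 16 7 11 15 2 9 13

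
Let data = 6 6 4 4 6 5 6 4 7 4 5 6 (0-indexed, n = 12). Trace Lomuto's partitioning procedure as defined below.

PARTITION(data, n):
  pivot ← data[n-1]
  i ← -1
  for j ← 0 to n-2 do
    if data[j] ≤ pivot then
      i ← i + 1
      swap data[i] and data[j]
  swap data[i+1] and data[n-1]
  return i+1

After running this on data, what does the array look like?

6 6 4 4 6 5 6 4 4 5 6 7

pivot = data[11] = 6; i = -1
j=0: data[0]=6 ≤ 6 → i=0, swap data[0],data[0] (no change) → 6 6 4 4 6 5 6 4 7 4 5 6
j=1: data[1]=6 ≤ 6 → i=1, swap data[1],data[1] (no change) → 6 6 4 4 6 5 6 4 7 4 5 6
j=2: data[2]=4 ≤ 6 → i=2, swap data[2],data[2] (no change) → 6 6 4 4 6 5 6 4 7 4 5 6
j=3: data[3]=4 ≤ 6 → i=3, swap data[3],data[3] (no change) → 6 6 4 4 6 5 6 4 7 4 5 6
j=4: data[4]=6 ≤ 6 → i=4, swap data[4],data[4] (no change) → 6 6 4 4 6 5 6 4 7 4 5 6
j=5: data[5]=5 ≤ 6 → i=5, swap data[5],data[5] (no change) → 6 6 4 4 6 5 6 4 7 4 5 6
j=6: data[6]=6 ≤ 6 → i=6, swap data[6],data[6] (no change) → 6 6 4 4 6 5 6 4 7 4 5 6
j=7: data[7]=4 ≤ 6 → i=7, swap data[7],data[7] (no change) → 6 6 4 4 6 5 6 4 7 4 5 6
j=8: data[8]=7 > 6 → no swap
j=9: data[9]=4 ≤ 6 → i=8, swap data[8],data[9] → 6 6 4 4 6 5 6 4 4 7 5 6
j=10: data[10]=5 ≤ 6 → i=9, swap data[9],data[10] → 6 6 4 4 6 5 6 4 4 5 7 6
final swap data[10],data[11] → 6 6 4 4 6 5 6 4 4 5 6 7; return 10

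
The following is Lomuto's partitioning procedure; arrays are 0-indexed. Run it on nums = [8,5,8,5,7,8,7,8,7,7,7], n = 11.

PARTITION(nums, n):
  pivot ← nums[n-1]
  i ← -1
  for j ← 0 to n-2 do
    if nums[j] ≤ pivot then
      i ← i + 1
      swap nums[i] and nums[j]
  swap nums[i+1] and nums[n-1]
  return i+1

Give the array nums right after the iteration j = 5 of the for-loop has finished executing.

[5,5,7,8,8,8,7,8,7,7,7]

pivot=7, i=-1
j=0: 8>7, skip
j=1: 5≤7, i=0, swap(0,1) ⇒ [5,8,8,5,7,8,7,8,7,7,7]
j=2: 8>7, skip
j=3: 5≤7, i=1, swap(1,3) ⇒ [5,5,8,8,7,8,7,8,7,7,7]
j=4: 7≤7, i=2, swap(2,4) ⇒ [5,5,7,8,8,8,7,8,7,7,7]
j=5: 8>7, skip
(after j=5) nums = [5,5,7,8,8,8,7,8,7,7,7]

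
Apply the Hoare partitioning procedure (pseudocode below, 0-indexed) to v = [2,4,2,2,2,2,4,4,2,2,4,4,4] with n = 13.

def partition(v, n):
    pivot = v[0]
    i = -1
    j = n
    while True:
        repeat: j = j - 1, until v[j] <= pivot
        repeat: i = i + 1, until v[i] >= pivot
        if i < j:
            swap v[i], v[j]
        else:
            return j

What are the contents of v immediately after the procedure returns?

[2,2,2,2,2,2,4,4,4,2,4,4,4]

pivot = v[0] = 2; i = -1, j = 13
j→9 (v[9]=2≤2), i→0 (v[0]=2≥2); i<j, swap → [2,4,2,2,2,2,4,4,2,2,4,4,4]
j→8 (v[8]=2≤2), i→1 (v[1]=4≥2); i<j, swap → [2,2,2,2,2,2,4,4,4,2,4,4,4]
j→5 (v[5]=2≤2), i→2 (v[2]=2≥2); i<j, swap → [2,2,2,2,2,2,4,4,4,2,4,4,4]
j→4 (v[4]=2≤2), i→3 (v[3]=2≥2); i<j, swap → [2,2,2,2,2,2,4,4,4,2,4,4,4]
j→3, i→4; i≥j, return j=3. v = [2,2,2,2,2,2,4,4,4,2,4,4,4]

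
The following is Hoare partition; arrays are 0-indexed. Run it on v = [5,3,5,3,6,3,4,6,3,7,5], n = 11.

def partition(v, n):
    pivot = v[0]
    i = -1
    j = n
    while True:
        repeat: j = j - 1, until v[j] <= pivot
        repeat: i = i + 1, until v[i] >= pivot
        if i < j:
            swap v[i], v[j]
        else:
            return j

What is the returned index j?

5

pivot=5
j stops at 10 (5), i stops at 0 (5); swap ⇒ [5,3,5,3,6,3,4,6,3,7,5]
j stops at 8 (3), i stops at 2 (5); swap ⇒ [5,3,3,3,6,3,4,6,5,7,5]
j stops at 6 (4), i stops at 4 (6); swap ⇒ [5,3,3,3,4,3,6,6,5,7,5]
j stops at 5, i stops at 6; i≥j ⇒ return 5. v=[5,3,3,3,4,3,6,6,5,7,5]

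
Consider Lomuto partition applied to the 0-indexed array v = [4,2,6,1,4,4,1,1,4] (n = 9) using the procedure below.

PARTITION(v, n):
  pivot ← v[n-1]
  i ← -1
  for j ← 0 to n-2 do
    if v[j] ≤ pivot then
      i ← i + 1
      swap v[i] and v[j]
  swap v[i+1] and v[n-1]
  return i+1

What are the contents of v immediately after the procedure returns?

[4,2,1,4,4,1,1,4,6]

pivot=4, i=-1
j=0: 4≤4, i=0, swap(0,0) ⇒ [4,2,6,1,4,4,1,1,4]
j=1: 2≤4, i=1, swap(1,1) ⇒ [4,2,6,1,4,4,1,1,4]
j=2: 6>4, skip
j=3: 1≤4, i=2, swap(2,3) ⇒ [4,2,1,6,4,4,1,1,4]
j=4: 4≤4, i=3, swap(3,4) ⇒ [4,2,1,4,6,4,1,1,4]
j=5: 4≤4, i=4, swap(4,5) ⇒ [4,2,1,4,4,6,1,1,4]
j=6: 1≤4, i=5, swap(5,6) ⇒ [4,2,1,4,4,1,6,1,4]
j=7: 1≤4, i=6, swap(6,7) ⇒ [4,2,1,4,4,1,1,6,4]
swap(7,8) ⇒ [4,2,1,4,4,1,1,4,6]; return 7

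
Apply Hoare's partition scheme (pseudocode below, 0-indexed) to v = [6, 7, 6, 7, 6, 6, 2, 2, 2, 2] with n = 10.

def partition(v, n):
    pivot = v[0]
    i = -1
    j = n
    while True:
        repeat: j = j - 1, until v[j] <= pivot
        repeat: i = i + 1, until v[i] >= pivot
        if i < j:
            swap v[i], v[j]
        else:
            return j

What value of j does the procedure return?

4

pivot=6
j stops at 9 (2), i stops at 0 (6); swap ⇒ [2, 7, 6, 7, 6, 6, 2, 2, 2, 6]
j stops at 8 (2), i stops at 1 (7); swap ⇒ [2, 2, 6, 7, 6, 6, 2, 2, 7, 6]
j stops at 7 (2), i stops at 2 (6); swap ⇒ [2, 2, 2, 7, 6, 6, 2, 6, 7, 6]
j stops at 6 (2), i stops at 3 (7); swap ⇒ [2, 2, 2, 2, 6, 6, 7, 6, 7, 6]
j stops at 5 (6), i stops at 4 (6); swap ⇒ [2, 2, 2, 2, 6, 6, 7, 6, 7, 6]
j stops at 4, i stops at 5; i≥j ⇒ return 4. v=[2, 2, 2, 2, 6, 6, 7, 6, 7, 6]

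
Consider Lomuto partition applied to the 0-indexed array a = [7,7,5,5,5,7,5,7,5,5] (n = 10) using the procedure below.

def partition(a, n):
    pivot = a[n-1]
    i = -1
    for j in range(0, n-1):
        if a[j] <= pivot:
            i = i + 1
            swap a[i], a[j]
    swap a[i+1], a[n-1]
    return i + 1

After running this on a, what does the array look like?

pivot = a[9] = 5; i = -1
j=0: a[0]=7 > 5 → no swap
j=1: a[1]=7 > 5 → no swap
j=2: a[2]=5 ≤ 5 → i=0, swap a[0],a[2] → [5,7,7,5,5,7,5,7,5,5]
j=3: a[3]=5 ≤ 5 → i=1, swap a[1],a[3] → [5,5,7,7,5,7,5,7,5,5]
j=4: a[4]=5 ≤ 5 → i=2, swap a[2],a[4] → [5,5,5,7,7,7,5,7,5,5]
j=5: a[5]=7 > 5 → no swap
j=6: a[6]=5 ≤ 5 → i=3, swap a[3],a[6] → [5,5,5,5,7,7,7,7,5,5]
j=7: a[7]=7 > 5 → no swap
j=8: a[8]=5 ≤ 5 → i=4, swap a[4],a[8] → [5,5,5,5,5,7,7,7,7,5]
final swap a[5],a[9] → [5,5,5,5,5,5,7,7,7,7]; return 5

[5,5,5,5,5,5,7,7,7,7]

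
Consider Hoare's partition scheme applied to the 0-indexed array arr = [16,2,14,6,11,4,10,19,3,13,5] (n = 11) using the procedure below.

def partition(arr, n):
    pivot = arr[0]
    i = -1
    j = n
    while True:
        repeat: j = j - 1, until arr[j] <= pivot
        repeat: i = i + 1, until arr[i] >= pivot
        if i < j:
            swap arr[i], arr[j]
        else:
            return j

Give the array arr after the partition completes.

pivot=16
j stops at 10 (5), i stops at 0 (16); swap ⇒ [5,2,14,6,11,4,10,19,3,13,16]
j stops at 9 (13), i stops at 7 (19); swap ⇒ [5,2,14,6,11,4,10,13,3,19,16]
j stops at 8, i stops at 9; i≥j ⇒ return 8. arr=[5,2,14,6,11,4,10,13,3,19,16]

[5,2,14,6,11,4,10,13,3,19,16]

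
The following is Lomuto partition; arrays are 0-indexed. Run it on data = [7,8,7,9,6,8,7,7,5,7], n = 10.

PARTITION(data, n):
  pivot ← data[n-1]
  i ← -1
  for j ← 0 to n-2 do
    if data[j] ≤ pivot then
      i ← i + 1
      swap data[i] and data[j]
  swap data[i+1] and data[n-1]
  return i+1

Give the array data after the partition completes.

[7,7,6,7,7,5,7,8,8,9]

pivot=7, i=-1
j=0: 7≤7, i=0, swap(0,0) ⇒ [7,8,7,9,6,8,7,7,5,7]
j=1: 8>7, skip
j=2: 7≤7, i=1, swap(1,2) ⇒ [7,7,8,9,6,8,7,7,5,7]
j=3: 9>7, skip
j=4: 6≤7, i=2, swap(2,4) ⇒ [7,7,6,9,8,8,7,7,5,7]
j=5: 8>7, skip
j=6: 7≤7, i=3, swap(3,6) ⇒ [7,7,6,7,8,8,9,7,5,7]
j=7: 7≤7, i=4, swap(4,7) ⇒ [7,7,6,7,7,8,9,8,5,7]
j=8: 5≤7, i=5, swap(5,8) ⇒ [7,7,6,7,7,5,9,8,8,7]
swap(6,9) ⇒ [7,7,6,7,7,5,7,8,8,9]; return 6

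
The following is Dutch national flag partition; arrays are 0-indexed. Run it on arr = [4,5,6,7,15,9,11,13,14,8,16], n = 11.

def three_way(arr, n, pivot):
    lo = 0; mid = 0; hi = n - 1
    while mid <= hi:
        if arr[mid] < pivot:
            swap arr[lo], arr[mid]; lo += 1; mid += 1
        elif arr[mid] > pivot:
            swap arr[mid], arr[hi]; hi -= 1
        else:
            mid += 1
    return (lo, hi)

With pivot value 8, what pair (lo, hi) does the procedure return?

(4, 4)

lo=0 mid=0 hi=10
4<8: swap(0,0), lo=1 mid=1 ⇒ [4,5,6,7,15,9,11,13,14,8,16]
5<8: swap(1,1), lo=2 mid=2 ⇒ [4,5,6,7,15,9,11,13,14,8,16]
6<8: swap(2,2), lo=3 mid=3 ⇒ [4,5,6,7,15,9,11,13,14,8,16]
7<8: swap(3,3), lo=4 mid=4 ⇒ [4,5,6,7,15,9,11,13,14,8,16]
15>8: swap(4,10), hi=9 ⇒ [4,5,6,7,16,9,11,13,14,8,15]
16>8: swap(4,9), hi=8 ⇒ [4,5,6,7,8,9,11,13,14,16,15]
8=8: mid=5
9>8: swap(5,8), hi=7 ⇒ [4,5,6,7,8,14,11,13,9,16,15]
14>8: swap(5,7), hi=6 ⇒ [4,5,6,7,8,13,11,14,9,16,15]
13>8: swap(5,6), hi=5 ⇒ [4,5,6,7,8,11,13,14,9,16,15]
11>8: swap(5,5), hi=4 ⇒ [4,5,6,7,8,11,13,14,9,16,15]
done. lo=4 hi=4; arr=[4,5,6,7,8,11,13,14,9,16,15]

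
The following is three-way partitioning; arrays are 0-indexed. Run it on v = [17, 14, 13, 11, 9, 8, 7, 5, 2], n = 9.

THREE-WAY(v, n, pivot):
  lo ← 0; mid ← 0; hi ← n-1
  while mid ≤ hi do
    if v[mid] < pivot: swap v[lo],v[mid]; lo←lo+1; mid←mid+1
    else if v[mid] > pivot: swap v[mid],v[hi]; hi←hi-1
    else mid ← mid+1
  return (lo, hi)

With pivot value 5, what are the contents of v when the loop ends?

pivot = 5; lo=0, mid=0, hi=8
v[mid]=17>5: swap v[0],v[8]; hi=7 → [2, 14, 13, 11, 9, 8, 7, 5, 17]
v[mid]=2<5: swap v[0],v[0]; lo=1,mid=1 → [2, 14, 13, 11, 9, 8, 7, 5, 17]
v[mid]=14>5: swap v[1],v[7]; hi=6 → [2, 5, 13, 11, 9, 8, 7, 14, 17]
v[mid]=5=5: mid=2
v[mid]=13>5: swap v[2],v[6]; hi=5 → [2, 5, 7, 11, 9, 8, 13, 14, 17]
v[mid]=7>5: swap v[2],v[5]; hi=4 → [2, 5, 8, 11, 9, 7, 13, 14, 17]
v[mid]=8>5: swap v[2],v[4]; hi=3 → [2, 5, 9, 11, 8, 7, 13, 14, 17]
v[mid]=9>5: swap v[2],v[3]; hi=2 → [2, 5, 11, 9, 8, 7, 13, 14, 17]
v[mid]=11>5: swap v[2],v[2]; hi=1 → [2, 5, 11, 9, 8, 7, 13, 14, 17]
end: lo=1, hi=1; v = [2, 5, 11, 9, 8, 7, 13, 14, 17]

[2, 5, 11, 9, 8, 7, 13, 14, 17]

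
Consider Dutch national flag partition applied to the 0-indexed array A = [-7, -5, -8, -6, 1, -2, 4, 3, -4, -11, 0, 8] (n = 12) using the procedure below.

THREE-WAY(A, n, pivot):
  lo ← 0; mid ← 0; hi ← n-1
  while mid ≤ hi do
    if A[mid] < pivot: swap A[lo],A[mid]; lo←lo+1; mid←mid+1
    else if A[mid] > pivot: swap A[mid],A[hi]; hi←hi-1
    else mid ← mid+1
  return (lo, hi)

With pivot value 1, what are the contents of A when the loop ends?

lo=0 mid=0 hi=11
-7<1: swap(0,0), lo=1 mid=1 ⇒ [-7, -5, -8, -6, 1, -2, 4, 3, -4, -11, 0, 8]
-5<1: swap(1,1), lo=2 mid=2 ⇒ [-7, -5, -8, -6, 1, -2, 4, 3, -4, -11, 0, 8]
-8<1: swap(2,2), lo=3 mid=3 ⇒ [-7, -5, -8, -6, 1, -2, 4, 3, -4, -11, 0, 8]
-6<1: swap(3,3), lo=4 mid=4 ⇒ [-7, -5, -8, -6, 1, -2, 4, 3, -4, -11, 0, 8]
1=1: mid=5
-2<1: swap(4,5), lo=5 mid=6 ⇒ [-7, -5, -8, -6, -2, 1, 4, 3, -4, -11, 0, 8]
4>1: swap(6,11), hi=10 ⇒ [-7, -5, -8, -6, -2, 1, 8, 3, -4, -11, 0, 4]
8>1: swap(6,10), hi=9 ⇒ [-7, -5, -8, -6, -2, 1, 0, 3, -4, -11, 8, 4]
0<1: swap(5,6), lo=6 mid=7 ⇒ [-7, -5, -8, -6, -2, 0, 1, 3, -4, -11, 8, 4]
3>1: swap(7,9), hi=8 ⇒ [-7, -5, -8, -6, -2, 0, 1, -11, -4, 3, 8, 4]
-11<1: swap(6,7), lo=7 mid=8 ⇒ [-7, -5, -8, -6, -2, 0, -11, 1, -4, 3, 8, 4]
-4<1: swap(7,8), lo=8 mid=9 ⇒ [-7, -5, -8, -6, -2, 0, -11, -4, 1, 3, 8, 4]
done. lo=8 hi=8; A=[-7, -5, -8, -6, -2, 0, -11, -4, 1, 3, 8, 4]

[-7, -5, -8, -6, -2, 0, -11, -4, 1, 3, 8, 4]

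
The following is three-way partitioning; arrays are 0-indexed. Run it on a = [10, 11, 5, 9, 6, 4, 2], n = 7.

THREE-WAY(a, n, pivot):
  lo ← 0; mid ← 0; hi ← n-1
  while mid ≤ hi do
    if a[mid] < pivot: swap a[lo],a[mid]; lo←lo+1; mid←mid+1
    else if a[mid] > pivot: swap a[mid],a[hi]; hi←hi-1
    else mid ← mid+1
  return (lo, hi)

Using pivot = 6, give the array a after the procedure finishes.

[2, 4, 5, 6, 9, 11, 10]

lo=0 mid=0 hi=6
10>6: swap(0,6), hi=5 ⇒ [2, 11, 5, 9, 6, 4, 10]
2<6: swap(0,0), lo=1 mid=1 ⇒ [2, 11, 5, 9, 6, 4, 10]
11>6: swap(1,5), hi=4 ⇒ [2, 4, 5, 9, 6, 11, 10]
4<6: swap(1,1), lo=2 mid=2 ⇒ [2, 4, 5, 9, 6, 11, 10]
5<6: swap(2,2), lo=3 mid=3 ⇒ [2, 4, 5, 9, 6, 11, 10]
9>6: swap(3,4), hi=3 ⇒ [2, 4, 5, 6, 9, 11, 10]
6=6: mid=4
done. lo=3 hi=3; a=[2, 4, 5, 6, 9, 11, 10]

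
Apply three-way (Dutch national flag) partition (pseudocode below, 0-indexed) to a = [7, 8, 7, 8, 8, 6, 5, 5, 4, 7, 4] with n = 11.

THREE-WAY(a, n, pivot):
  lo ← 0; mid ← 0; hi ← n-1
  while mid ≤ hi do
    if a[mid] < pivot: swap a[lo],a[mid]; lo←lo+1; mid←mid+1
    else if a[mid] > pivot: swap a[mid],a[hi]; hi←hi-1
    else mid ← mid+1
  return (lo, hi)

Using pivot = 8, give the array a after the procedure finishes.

lo=0 mid=0 hi=10
7<8: swap(0,0), lo=1 mid=1 ⇒ [7, 8, 7, 8, 8, 6, 5, 5, 4, 7, 4]
8=8: mid=2
7<8: swap(1,2), lo=2 mid=3 ⇒ [7, 7, 8, 8, 8, 6, 5, 5, 4, 7, 4]
8=8: mid=4
8=8: mid=5
6<8: swap(2,5), lo=3 mid=6 ⇒ [7, 7, 6, 8, 8, 8, 5, 5, 4, 7, 4]
5<8: swap(3,6), lo=4 mid=7 ⇒ [7, 7, 6, 5, 8, 8, 8, 5, 4, 7, 4]
5<8: swap(4,7), lo=5 mid=8 ⇒ [7, 7, 6, 5, 5, 8, 8, 8, 4, 7, 4]
4<8: swap(5,8), lo=6 mid=9 ⇒ [7, 7, 6, 5, 5, 4, 8, 8, 8, 7, 4]
7<8: swap(6,9), lo=7 mid=10 ⇒ [7, 7, 6, 5, 5, 4, 7, 8, 8, 8, 4]
4<8: swap(7,10), lo=8 mid=11 ⇒ [7, 7, 6, 5, 5, 4, 7, 4, 8, 8, 8]
done. lo=8 hi=10; a=[7, 7, 6, 5, 5, 4, 7, 4, 8, 8, 8]

[7, 7, 6, 5, 5, 4, 7, 4, 8, 8, 8]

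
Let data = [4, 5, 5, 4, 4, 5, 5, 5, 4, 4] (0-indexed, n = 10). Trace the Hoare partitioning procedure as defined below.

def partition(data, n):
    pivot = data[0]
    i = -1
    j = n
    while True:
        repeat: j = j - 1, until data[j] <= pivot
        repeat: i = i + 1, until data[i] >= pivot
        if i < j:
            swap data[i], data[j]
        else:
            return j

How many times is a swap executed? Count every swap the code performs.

3

pivot=4
j stops at 9 (4), i stops at 0 (4); swap ⇒ [4, 5, 5, 4, 4, 5, 5, 5, 4, 4]
j stops at 8 (4), i stops at 1 (5); swap ⇒ [4, 4, 5, 4, 4, 5, 5, 5, 5, 4]
j stops at 4 (4), i stops at 2 (5); swap ⇒ [4, 4, 4, 4, 5, 5, 5, 5, 5, 4]
j stops at 3, i stops at 3; i≥j ⇒ return 3. data=[4, 4, 4, 4, 5, 5, 5, 5, 5, 4]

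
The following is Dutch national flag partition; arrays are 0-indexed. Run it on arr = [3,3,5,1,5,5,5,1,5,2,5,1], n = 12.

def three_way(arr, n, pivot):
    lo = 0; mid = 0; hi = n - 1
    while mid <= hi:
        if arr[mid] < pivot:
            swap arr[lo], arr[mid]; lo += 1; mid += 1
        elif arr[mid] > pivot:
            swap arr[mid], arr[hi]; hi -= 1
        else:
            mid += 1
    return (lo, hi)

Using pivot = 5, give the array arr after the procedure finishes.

[3,3,1,1,2,1,5,5,5,5,5,5]

lo=0 mid=0 hi=11
3<5: swap(0,0), lo=1 mid=1 ⇒ [3,3,5,1,5,5,5,1,5,2,5,1]
3<5: swap(1,1), lo=2 mid=2 ⇒ [3,3,5,1,5,5,5,1,5,2,5,1]
5=5: mid=3
1<5: swap(2,3), lo=3 mid=4 ⇒ [3,3,1,5,5,5,5,1,5,2,5,1]
5=5: mid=5
5=5: mid=6
5=5: mid=7
1<5: swap(3,7), lo=4 mid=8 ⇒ [3,3,1,1,5,5,5,5,5,2,5,1]
5=5: mid=9
2<5: swap(4,9), lo=5 mid=10 ⇒ [3,3,1,1,2,5,5,5,5,5,5,1]
5=5: mid=11
1<5: swap(5,11), lo=6 mid=12 ⇒ [3,3,1,1,2,1,5,5,5,5,5,5]
done. lo=6 hi=11; arr=[3,3,1,1,2,1,5,5,5,5,5,5]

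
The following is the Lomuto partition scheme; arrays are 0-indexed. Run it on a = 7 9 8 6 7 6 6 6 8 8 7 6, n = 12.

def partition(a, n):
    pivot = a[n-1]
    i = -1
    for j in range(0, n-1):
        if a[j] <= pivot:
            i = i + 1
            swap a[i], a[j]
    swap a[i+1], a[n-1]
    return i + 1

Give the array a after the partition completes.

pivot=6, i=-1
j=0: 7>6, skip
j=1: 9>6, skip
j=2: 8>6, skip
j=3: 6≤6, i=0, swap(0,3) ⇒ 6 9 8 7 7 6 6 6 8 8 7 6
j=4: 7>6, skip
j=5: 6≤6, i=1, swap(1,5) ⇒ 6 6 8 7 7 9 6 6 8 8 7 6
j=6: 6≤6, i=2, swap(2,6) ⇒ 6 6 6 7 7 9 8 6 8 8 7 6
j=7: 6≤6, i=3, swap(3,7) ⇒ 6 6 6 6 7 9 8 7 8 8 7 6
j=8: 8>6, skip
j=9: 8>6, skip
j=10: 7>6, skip
swap(4,11) ⇒ 6 6 6 6 6 9 8 7 8 8 7 7; return 4

6 6 6 6 6 9 8 7 8 8 7 7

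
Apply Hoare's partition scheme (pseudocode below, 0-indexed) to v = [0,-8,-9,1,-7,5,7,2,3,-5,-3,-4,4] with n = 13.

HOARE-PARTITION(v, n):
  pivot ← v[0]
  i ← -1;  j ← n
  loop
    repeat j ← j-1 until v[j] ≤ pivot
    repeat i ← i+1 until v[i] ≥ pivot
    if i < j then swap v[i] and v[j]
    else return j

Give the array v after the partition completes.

pivot=0
j stops at 11 (-4), i stops at 0 (0); swap ⇒ [-4,-8,-9,1,-7,5,7,2,3,-5,-3,0,4]
j stops at 10 (-3), i stops at 3 (1); swap ⇒ [-4,-8,-9,-3,-7,5,7,2,3,-5,1,0,4]
j stops at 9 (-5), i stops at 5 (5); swap ⇒ [-4,-8,-9,-3,-7,-5,7,2,3,5,1,0,4]
j stops at 5, i stops at 6; i≥j ⇒ return 5. v=[-4,-8,-9,-3,-7,-5,7,2,3,5,1,0,4]

[-4,-8,-9,-3,-7,-5,7,2,3,5,1,0,4]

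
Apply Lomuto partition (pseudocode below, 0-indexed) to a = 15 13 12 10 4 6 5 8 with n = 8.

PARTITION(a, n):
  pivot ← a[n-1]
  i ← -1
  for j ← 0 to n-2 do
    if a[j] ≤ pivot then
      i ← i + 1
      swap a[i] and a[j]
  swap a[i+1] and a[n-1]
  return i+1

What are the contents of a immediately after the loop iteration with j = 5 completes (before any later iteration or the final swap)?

4 6 12 10 15 13 5 8

pivot = a[7] = 8; i = -1
j=0: a[0]=15 > 8 → no swap
j=1: a[1]=13 > 8 → no swap
j=2: a[2]=12 > 8 → no swap
j=3: a[3]=10 > 8 → no swap
j=4: a[4]=4 ≤ 8 → i=0, swap a[0],a[4] → 4 13 12 10 15 6 5 8
j=5: a[5]=6 ≤ 8 → i=1, swap a[1],a[5] → 4 6 12 10 15 13 5 8
(after j=5) a = 4 6 12 10 15 13 5 8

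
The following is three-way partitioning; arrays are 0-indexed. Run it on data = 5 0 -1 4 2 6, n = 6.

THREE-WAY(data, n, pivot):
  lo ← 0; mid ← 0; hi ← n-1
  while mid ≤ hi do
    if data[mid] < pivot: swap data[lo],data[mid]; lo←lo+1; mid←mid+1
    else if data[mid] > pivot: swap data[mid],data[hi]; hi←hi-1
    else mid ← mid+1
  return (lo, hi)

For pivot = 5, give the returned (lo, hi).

lo=0 mid=0 hi=5
5=5: mid=1
0<5: swap(0,1), lo=1 mid=2 ⇒ 0 5 -1 4 2 6
-1<5: swap(1,2), lo=2 mid=3 ⇒ 0 -1 5 4 2 6
4<5: swap(2,3), lo=3 mid=4 ⇒ 0 -1 4 5 2 6
2<5: swap(3,4), lo=4 mid=5 ⇒ 0 -1 4 2 5 6
6>5: swap(5,5), hi=4 ⇒ 0 -1 4 2 5 6
done. lo=4 hi=4; data=0 -1 4 2 5 6

(4, 4)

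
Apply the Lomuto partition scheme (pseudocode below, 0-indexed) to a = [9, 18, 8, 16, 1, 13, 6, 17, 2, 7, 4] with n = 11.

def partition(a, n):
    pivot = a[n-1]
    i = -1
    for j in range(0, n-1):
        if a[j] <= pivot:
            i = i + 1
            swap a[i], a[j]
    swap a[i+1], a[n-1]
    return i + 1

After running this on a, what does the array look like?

pivot=4, i=-1
j=0: 9>4, skip
j=1: 18>4, skip
j=2: 8>4, skip
j=3: 16>4, skip
j=4: 1≤4, i=0, swap(0,4) ⇒ [1, 18, 8, 16, 9, 13, 6, 17, 2, 7, 4]
j=5: 13>4, skip
j=6: 6>4, skip
j=7: 17>4, skip
j=8: 2≤4, i=1, swap(1,8) ⇒ [1, 2, 8, 16, 9, 13, 6, 17, 18, 7, 4]
j=9: 7>4, skip
swap(2,10) ⇒ [1, 2, 4, 16, 9, 13, 6, 17, 18, 7, 8]; return 2

[1, 2, 4, 16, 9, 13, 6, 17, 18, 7, 8]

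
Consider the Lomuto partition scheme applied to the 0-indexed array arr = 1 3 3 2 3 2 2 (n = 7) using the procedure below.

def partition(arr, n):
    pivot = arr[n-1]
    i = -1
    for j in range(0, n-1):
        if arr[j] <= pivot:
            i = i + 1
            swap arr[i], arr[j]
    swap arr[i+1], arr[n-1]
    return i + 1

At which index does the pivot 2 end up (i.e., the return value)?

pivot=2, i=-1
j=0: 1≤2, i=0, swap(0,0) ⇒ 1 3 3 2 3 2 2
j=1: 3>2, skip
j=2: 3>2, skip
j=3: 2≤2, i=1, swap(1,3) ⇒ 1 2 3 3 3 2 2
j=4: 3>2, skip
j=5: 2≤2, i=2, swap(2,5) ⇒ 1 2 2 3 3 3 2
swap(3,6) ⇒ 1 2 2 2 3 3 3; return 3

3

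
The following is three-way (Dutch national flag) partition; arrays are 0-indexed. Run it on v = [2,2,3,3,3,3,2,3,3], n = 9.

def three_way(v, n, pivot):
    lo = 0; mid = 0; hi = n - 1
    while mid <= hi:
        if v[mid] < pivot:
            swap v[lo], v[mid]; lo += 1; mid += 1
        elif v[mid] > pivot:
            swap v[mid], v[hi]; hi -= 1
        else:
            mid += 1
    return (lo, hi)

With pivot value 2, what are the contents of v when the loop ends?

lo=0 mid=0 hi=8
2=2: mid=1
2=2: mid=2
3>2: swap(2,8), hi=7 ⇒ [2,2,3,3,3,3,2,3,3]
3>2: swap(2,7), hi=6 ⇒ [2,2,3,3,3,3,2,3,3]
3>2: swap(2,6), hi=5 ⇒ [2,2,2,3,3,3,3,3,3]
2=2: mid=3
3>2: swap(3,5), hi=4 ⇒ [2,2,2,3,3,3,3,3,3]
3>2: swap(3,4), hi=3 ⇒ [2,2,2,3,3,3,3,3,3]
3>2: swap(3,3), hi=2 ⇒ [2,2,2,3,3,3,3,3,3]
done. lo=0 hi=2; v=[2,2,2,3,3,3,3,3,3]

[2,2,2,3,3,3,3,3,3]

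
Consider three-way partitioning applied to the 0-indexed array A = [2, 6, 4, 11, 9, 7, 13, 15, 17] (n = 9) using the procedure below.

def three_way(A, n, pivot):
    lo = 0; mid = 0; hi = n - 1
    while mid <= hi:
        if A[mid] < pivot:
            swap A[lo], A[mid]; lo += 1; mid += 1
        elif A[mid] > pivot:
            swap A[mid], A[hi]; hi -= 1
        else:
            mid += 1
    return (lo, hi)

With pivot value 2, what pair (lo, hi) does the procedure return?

pivot = 2; lo=0, mid=0, hi=8
A[mid]=2=2: mid=1
A[mid]=6>2: swap A[1],A[8]; hi=7 → [2, 17, 4, 11, 9, 7, 13, 15, 6]
A[mid]=17>2: swap A[1],A[7]; hi=6 → [2, 15, 4, 11, 9, 7, 13, 17, 6]
A[mid]=15>2: swap A[1],A[6]; hi=5 → [2, 13, 4, 11, 9, 7, 15, 17, 6]
A[mid]=13>2: swap A[1],A[5]; hi=4 → [2, 7, 4, 11, 9, 13, 15, 17, 6]
A[mid]=7>2: swap A[1],A[4]; hi=3 → [2, 9, 4, 11, 7, 13, 15, 17, 6]
A[mid]=9>2: swap A[1],A[3]; hi=2 → [2, 11, 4, 9, 7, 13, 15, 17, 6]
A[mid]=11>2: swap A[1],A[2]; hi=1 → [2, 4, 11, 9, 7, 13, 15, 17, 6]
A[mid]=4>2: swap A[1],A[1]; hi=0 → [2, 4, 11, 9, 7, 13, 15, 17, 6]
end: lo=0, hi=0; A = [2, 4, 11, 9, 7, 13, 15, 17, 6]

(0, 0)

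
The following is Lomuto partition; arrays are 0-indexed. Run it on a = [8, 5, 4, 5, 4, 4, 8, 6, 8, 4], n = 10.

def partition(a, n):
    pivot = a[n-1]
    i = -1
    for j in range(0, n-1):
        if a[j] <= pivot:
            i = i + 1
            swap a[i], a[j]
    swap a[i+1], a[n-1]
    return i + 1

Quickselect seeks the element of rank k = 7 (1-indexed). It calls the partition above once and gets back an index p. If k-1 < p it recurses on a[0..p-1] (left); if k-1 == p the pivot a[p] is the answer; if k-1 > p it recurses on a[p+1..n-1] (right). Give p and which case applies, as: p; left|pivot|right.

pivot = a[9] = 4; i = -1
j=0: a[0]=8 > 4 → no swap
j=1: a[1]=5 > 4 → no swap
j=2: a[2]=4 ≤ 4 → i=0, swap a[0],a[2] → [4, 5, 8, 5, 4, 4, 8, 6, 8, 4]
j=3: a[3]=5 > 4 → no swap
j=4: a[4]=4 ≤ 4 → i=1, swap a[1],a[4] → [4, 4, 8, 5, 5, 4, 8, 6, 8, 4]
j=5: a[5]=4 ≤ 4 → i=2, swap a[2],a[5] → [4, 4, 4, 5, 5, 8, 8, 6, 8, 4]
j=6: a[6]=8 > 4 → no swap
j=7: a[7]=6 > 4 → no swap
j=8: a[8]=8 > 4 → no swap
final swap a[3],a[9] → [4, 4, 4, 4, 5, 8, 8, 6, 8, 5]; return 3
p = 3; k-1 = 6 > 3 ⇒ right

3; right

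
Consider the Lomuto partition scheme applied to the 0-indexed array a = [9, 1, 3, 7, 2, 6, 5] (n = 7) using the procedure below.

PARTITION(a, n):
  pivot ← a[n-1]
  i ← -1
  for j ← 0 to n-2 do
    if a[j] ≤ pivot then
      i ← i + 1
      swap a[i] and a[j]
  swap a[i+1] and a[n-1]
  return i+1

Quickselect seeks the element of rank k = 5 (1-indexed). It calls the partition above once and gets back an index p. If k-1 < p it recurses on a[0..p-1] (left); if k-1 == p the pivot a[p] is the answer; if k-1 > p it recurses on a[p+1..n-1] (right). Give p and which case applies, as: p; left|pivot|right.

3; right

pivot=5, i=-1
j=0: 9>5, skip
j=1: 1≤5, i=0, swap(0,1) ⇒ [1, 9, 3, 7, 2, 6, 5]
j=2: 3≤5, i=1, swap(1,2) ⇒ [1, 3, 9, 7, 2, 6, 5]
j=3: 7>5, skip
j=4: 2≤5, i=2, swap(2,4) ⇒ [1, 3, 2, 7, 9, 6, 5]
j=5: 6>5, skip
swap(3,6) ⇒ [1, 3, 2, 5, 9, 6, 7]; return 3
p = 3; k-1 = 4 > 3 ⇒ right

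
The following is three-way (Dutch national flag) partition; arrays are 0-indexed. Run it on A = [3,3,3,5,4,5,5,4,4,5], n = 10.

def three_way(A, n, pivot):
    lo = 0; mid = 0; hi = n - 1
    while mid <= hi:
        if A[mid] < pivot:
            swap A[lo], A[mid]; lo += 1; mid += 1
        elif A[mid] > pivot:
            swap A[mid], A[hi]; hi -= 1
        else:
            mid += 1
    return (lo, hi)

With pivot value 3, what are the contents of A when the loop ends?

pivot = 3; lo=0, mid=0, hi=9
A[mid]=3=3: mid=1
A[mid]=3=3: mid=2
A[mid]=3=3: mid=3
A[mid]=5>3: swap A[3],A[9]; hi=8 → [3,3,3,5,4,5,5,4,4,5]
A[mid]=5>3: swap A[3],A[8]; hi=7 → [3,3,3,4,4,5,5,4,5,5]
A[mid]=4>3: swap A[3],A[7]; hi=6 → [3,3,3,4,4,5,5,4,5,5]
A[mid]=4>3: swap A[3],A[6]; hi=5 → [3,3,3,5,4,5,4,4,5,5]
A[mid]=5>3: swap A[3],A[5]; hi=4 → [3,3,3,5,4,5,4,4,5,5]
A[mid]=5>3: swap A[3],A[4]; hi=3 → [3,3,3,4,5,5,4,4,5,5]
A[mid]=4>3: swap A[3],A[3]; hi=2 → [3,3,3,4,5,5,4,4,5,5]
end: lo=0, hi=2; A = [3,3,3,4,5,5,4,4,5,5]

[3,3,3,4,5,5,4,4,5,5]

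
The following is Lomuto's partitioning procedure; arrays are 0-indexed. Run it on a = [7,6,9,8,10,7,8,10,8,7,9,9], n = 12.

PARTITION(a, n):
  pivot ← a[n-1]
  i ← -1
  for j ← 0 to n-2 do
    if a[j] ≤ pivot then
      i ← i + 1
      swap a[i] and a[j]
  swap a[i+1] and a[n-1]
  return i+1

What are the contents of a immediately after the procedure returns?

[7,6,9,8,7,8,8,7,9,9,10,10]

pivot = a[11] = 9; i = -1
j=0: a[0]=7 ≤ 9 → i=0, swap a[0],a[0] (no change) → [7,6,9,8,10,7,8,10,8,7,9,9]
j=1: a[1]=6 ≤ 9 → i=1, swap a[1],a[1] (no change) → [7,6,9,8,10,7,8,10,8,7,9,9]
j=2: a[2]=9 ≤ 9 → i=2, swap a[2],a[2] (no change) → [7,6,9,8,10,7,8,10,8,7,9,9]
j=3: a[3]=8 ≤ 9 → i=3, swap a[3],a[3] (no change) → [7,6,9,8,10,7,8,10,8,7,9,9]
j=4: a[4]=10 > 9 → no swap
j=5: a[5]=7 ≤ 9 → i=4, swap a[4],a[5] → [7,6,9,8,7,10,8,10,8,7,9,9]
j=6: a[6]=8 ≤ 9 → i=5, swap a[5],a[6] → [7,6,9,8,7,8,10,10,8,7,9,9]
j=7: a[7]=10 > 9 → no swap
j=8: a[8]=8 ≤ 9 → i=6, swap a[6],a[8] → [7,6,9,8,7,8,8,10,10,7,9,9]
j=9: a[9]=7 ≤ 9 → i=7, swap a[7],a[9] → [7,6,9,8,7,8,8,7,10,10,9,9]
j=10: a[10]=9 ≤ 9 → i=8, swap a[8],a[10] → [7,6,9,8,7,8,8,7,9,10,10,9]
final swap a[9],a[11] → [7,6,9,8,7,8,8,7,9,9,10,10]; return 9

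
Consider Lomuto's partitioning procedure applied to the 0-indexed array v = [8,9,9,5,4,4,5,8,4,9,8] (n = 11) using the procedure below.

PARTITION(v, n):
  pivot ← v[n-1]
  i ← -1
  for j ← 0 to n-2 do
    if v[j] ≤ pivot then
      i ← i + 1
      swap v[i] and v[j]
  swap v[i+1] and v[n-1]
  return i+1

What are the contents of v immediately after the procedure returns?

[8,5,4,4,5,8,4,8,9,9,9]

pivot = v[10] = 8; i = -1
j=0: v[0]=8 ≤ 8 → i=0, swap v[0],v[0] (no change) → [8,9,9,5,4,4,5,8,4,9,8]
j=1: v[1]=9 > 8 → no swap
j=2: v[2]=9 > 8 → no swap
j=3: v[3]=5 ≤ 8 → i=1, swap v[1],v[3] → [8,5,9,9,4,4,5,8,4,9,8]
j=4: v[4]=4 ≤ 8 → i=2, swap v[2],v[4] → [8,5,4,9,9,4,5,8,4,9,8]
j=5: v[5]=4 ≤ 8 → i=3, swap v[3],v[5] → [8,5,4,4,9,9,5,8,4,9,8]
j=6: v[6]=5 ≤ 8 → i=4, swap v[4],v[6] → [8,5,4,4,5,9,9,8,4,9,8]
j=7: v[7]=8 ≤ 8 → i=5, swap v[5],v[7] → [8,5,4,4,5,8,9,9,4,9,8]
j=8: v[8]=4 ≤ 8 → i=6, swap v[6],v[8] → [8,5,4,4,5,8,4,9,9,9,8]
j=9: v[9]=9 > 8 → no swap
final swap v[7],v[10] → [8,5,4,4,5,8,4,8,9,9,9]; return 7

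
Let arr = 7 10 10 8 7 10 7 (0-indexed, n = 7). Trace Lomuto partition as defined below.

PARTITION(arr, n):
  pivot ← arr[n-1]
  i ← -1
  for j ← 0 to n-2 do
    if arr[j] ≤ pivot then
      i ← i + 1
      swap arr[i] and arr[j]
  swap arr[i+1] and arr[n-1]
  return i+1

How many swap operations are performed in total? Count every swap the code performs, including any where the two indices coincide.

pivot = arr[6] = 7; i = -1
j=0: arr[0]=7 ≤ 7 → i=0, swap arr[0],arr[0] (no change) → 7 10 10 8 7 10 7
j=1: arr[1]=10 > 7 → no swap
j=2: arr[2]=10 > 7 → no swap
j=3: arr[3]=8 > 7 → no swap
j=4: arr[4]=7 ≤ 7 → i=1, swap arr[1],arr[4] → 7 7 10 8 10 10 7
j=5: arr[5]=10 > 7 → no swap
final swap arr[2],arr[6] → 7 7 7 8 10 10 10; return 2

3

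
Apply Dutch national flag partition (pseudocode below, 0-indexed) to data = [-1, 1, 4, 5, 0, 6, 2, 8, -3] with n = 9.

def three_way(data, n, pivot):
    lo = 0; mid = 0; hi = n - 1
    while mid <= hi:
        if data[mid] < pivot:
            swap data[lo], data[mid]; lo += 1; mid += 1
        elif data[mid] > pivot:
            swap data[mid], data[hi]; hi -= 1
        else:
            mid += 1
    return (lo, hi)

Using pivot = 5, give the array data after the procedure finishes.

[-1, 1, 4, 0, -3, 2, 5, 8, 6]

pivot = 5; lo=0, mid=0, hi=8
data[mid]=-1<5: swap data[0],data[0]; lo=1,mid=1 → [-1, 1, 4, 5, 0, 6, 2, 8, -3]
data[mid]=1<5: swap data[1],data[1]; lo=2,mid=2 → [-1, 1, 4, 5, 0, 6, 2, 8, -3]
data[mid]=4<5: swap data[2],data[2]; lo=3,mid=3 → [-1, 1, 4, 5, 0, 6, 2, 8, -3]
data[mid]=5=5: mid=4
data[mid]=0<5: swap data[3],data[4]; lo=4,mid=5 → [-1, 1, 4, 0, 5, 6, 2, 8, -3]
data[mid]=6>5: swap data[5],data[8]; hi=7 → [-1, 1, 4, 0, 5, -3, 2, 8, 6]
data[mid]=-3<5: swap data[4],data[5]; lo=5,mid=6 → [-1, 1, 4, 0, -3, 5, 2, 8, 6]
data[mid]=2<5: swap data[5],data[6]; lo=6,mid=7 → [-1, 1, 4, 0, -3, 2, 5, 8, 6]
data[mid]=8>5: swap data[7],data[7]; hi=6 → [-1, 1, 4, 0, -3, 2, 5, 8, 6]
end: lo=6, hi=6; data = [-1, 1, 4, 0, -3, 2, 5, 8, 6]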